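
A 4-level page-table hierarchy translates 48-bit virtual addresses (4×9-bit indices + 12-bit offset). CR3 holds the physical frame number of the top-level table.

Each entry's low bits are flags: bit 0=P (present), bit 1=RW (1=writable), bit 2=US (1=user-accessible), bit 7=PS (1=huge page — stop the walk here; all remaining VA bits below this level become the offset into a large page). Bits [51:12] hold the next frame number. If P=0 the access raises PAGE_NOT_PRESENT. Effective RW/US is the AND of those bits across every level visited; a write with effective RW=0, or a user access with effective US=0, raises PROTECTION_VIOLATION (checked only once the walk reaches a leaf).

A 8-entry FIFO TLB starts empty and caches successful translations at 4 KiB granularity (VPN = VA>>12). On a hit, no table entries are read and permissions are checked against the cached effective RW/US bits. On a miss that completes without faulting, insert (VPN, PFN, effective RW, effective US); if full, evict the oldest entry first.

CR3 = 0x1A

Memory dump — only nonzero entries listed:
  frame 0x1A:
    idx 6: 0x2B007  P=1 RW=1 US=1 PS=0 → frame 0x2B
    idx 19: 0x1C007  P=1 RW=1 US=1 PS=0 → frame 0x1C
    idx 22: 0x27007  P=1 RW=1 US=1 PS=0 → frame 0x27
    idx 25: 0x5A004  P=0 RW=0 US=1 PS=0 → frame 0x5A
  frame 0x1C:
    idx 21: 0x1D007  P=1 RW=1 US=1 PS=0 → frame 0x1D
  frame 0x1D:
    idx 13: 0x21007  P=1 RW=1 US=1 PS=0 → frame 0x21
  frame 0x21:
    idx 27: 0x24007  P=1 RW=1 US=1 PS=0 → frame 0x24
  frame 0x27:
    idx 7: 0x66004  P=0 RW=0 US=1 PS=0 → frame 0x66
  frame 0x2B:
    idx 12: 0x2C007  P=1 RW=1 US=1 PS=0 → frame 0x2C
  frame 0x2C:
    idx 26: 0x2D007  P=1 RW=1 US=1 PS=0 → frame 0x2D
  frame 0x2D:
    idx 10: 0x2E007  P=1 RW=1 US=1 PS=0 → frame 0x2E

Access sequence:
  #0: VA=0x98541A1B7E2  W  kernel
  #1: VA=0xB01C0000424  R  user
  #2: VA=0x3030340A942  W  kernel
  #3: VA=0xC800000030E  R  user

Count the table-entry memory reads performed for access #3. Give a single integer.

Walk each access:
#0 VA=0x98541A1B7E2 (w,kernel):
  [0] read 0x1A idx=19: raw=0x1C007 flags P=1 W=1 U=1 S=0
  [1] read 0x1C idx=21: raw=0x1D007 flags P=1 W=1 U=1 S=0
  [2] read 0x1D idx=13: raw=0x21007 flags P=1 W=1 U=1 S=0
  [3] read 0x21 idx=27: raw=0x24007 flags P=1 W=1 U=1 S=0
  ✓ 0x247E2  — 4 lookups
#1 VA=0xB01C0000424 (r,user):
  [0] read 0x1A idx=22: raw=0x27007 flags P=1 W=1 U=1 S=0
  [1] read 0x27 idx=7: raw=0x66004 flags P=0 W=0 U=1 S=0
  ⇒ fault: PAGE_NOT_PRESENT  — 2 lookups
#2 VA=0x3030340A942 (w,kernel):
  [0] read 0x1A idx=6: raw=0x2B007 flags P=1 W=1 U=1 S=0
  [1] read 0x2B idx=12: raw=0x2C007 flags P=1 W=1 U=1 S=0
  [2] read 0x2C idx=26: raw=0x2D007 flags P=1 W=1 U=1 S=0
  [3] read 0x2D idx=10: raw=0x2E007 flags P=1 W=1 U=1 S=0
  ✓ 0x2E942  — 4 lookups
#3 VA=0xC800000030E (r,user):
  [0] read 0x1A idx=25: raw=0x5A004 flags P=0 W=0 U=1 S=0
  ⇒ fault: PAGE_NOT_PRESENT  — 1 lookups

Entries read for #3: 1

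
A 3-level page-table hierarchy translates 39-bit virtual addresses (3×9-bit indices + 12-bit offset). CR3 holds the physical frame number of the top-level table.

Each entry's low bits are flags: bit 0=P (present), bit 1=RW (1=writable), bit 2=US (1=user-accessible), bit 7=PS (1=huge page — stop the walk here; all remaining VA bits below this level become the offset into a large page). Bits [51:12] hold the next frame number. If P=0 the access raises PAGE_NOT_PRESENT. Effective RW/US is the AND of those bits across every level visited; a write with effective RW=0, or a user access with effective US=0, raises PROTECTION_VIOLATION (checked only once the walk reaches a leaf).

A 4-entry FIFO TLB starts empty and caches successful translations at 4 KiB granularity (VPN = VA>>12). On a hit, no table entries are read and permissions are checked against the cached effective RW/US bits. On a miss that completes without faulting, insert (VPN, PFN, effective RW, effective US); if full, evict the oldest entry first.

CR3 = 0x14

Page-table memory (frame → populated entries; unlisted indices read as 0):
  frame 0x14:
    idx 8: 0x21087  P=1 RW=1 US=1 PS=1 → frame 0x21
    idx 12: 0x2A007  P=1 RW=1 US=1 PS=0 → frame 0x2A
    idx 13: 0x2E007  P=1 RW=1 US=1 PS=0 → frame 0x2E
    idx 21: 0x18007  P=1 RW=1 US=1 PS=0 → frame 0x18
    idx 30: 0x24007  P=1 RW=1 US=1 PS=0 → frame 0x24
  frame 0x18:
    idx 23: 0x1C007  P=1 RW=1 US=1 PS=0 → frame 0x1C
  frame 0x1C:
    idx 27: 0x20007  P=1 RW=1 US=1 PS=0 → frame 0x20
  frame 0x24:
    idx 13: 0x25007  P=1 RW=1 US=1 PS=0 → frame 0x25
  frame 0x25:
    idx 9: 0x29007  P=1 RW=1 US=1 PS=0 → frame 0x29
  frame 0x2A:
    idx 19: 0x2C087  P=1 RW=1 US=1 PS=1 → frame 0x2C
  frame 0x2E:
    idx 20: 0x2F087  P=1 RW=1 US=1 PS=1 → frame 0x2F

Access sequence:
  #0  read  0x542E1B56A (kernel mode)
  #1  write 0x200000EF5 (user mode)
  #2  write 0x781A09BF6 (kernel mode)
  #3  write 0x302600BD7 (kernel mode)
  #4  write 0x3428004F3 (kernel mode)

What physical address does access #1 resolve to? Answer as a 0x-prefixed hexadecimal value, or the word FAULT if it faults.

Walk each access:
#0 VA=0x542E1B56A (r,kernel):
  L0: frame=0x14 idx=21 entry=0x18007 [P=1 RW=1 US=1 PS=0]
  L1: frame=0x18 idx=23 entry=0x1C007 [P=1 RW=1 US=1 PS=0]
  L2: frame=0x1C idx=27 entry=0x20007 [P=1 RW=1 US=1 PS=0]
  → PA=0x2056A  (3 entries read)
#1 VA=0x200000EF5 (w,user):
  L0: frame=0x14 idx=8 entry=0x21087 [P=1 RW=1 US=1 PS=1]
  → PA=0x21EF5 (huge @L0)  (1 entries read)
#2 VA=0x781A09BF6 (w,kernel):
  L0: frame=0x14 idx=30 entry=0x24007 [P=1 RW=1 US=1 PS=0]
  L1: frame=0x24 idx=13 entry=0x25007 [P=1 RW=1 US=1 PS=0]
  L2: frame=0x25 idx=9 entry=0x29007 [P=1 RW=1 US=1 PS=0]
  → PA=0x29BF6  (3 entries read)
#3 VA=0x302600BD7 (w,kernel):
  L0: frame=0x14 idx=12 entry=0x2A007 [P=1 RW=1 US=1 PS=0]
  L1: frame=0x2A idx=19 entry=0x2C087 [P=1 RW=1 US=1 PS=1]
  → PA=0x2CBD7 (huge @L1)  (2 entries read)
#4 VA=0x3428004F3 (w,kernel):
  L0: frame=0x14 idx=13 entry=0x2E007 [P=1 RW=1 US=1 PS=0]
  L1: frame=0x2E idx=20 entry=0x2F087 [P=1 RW=1 US=1 PS=1]
  → PA=0x2F4F3 (huge @L1)  (2 entries read)

Access #1 PA: 0x21EF5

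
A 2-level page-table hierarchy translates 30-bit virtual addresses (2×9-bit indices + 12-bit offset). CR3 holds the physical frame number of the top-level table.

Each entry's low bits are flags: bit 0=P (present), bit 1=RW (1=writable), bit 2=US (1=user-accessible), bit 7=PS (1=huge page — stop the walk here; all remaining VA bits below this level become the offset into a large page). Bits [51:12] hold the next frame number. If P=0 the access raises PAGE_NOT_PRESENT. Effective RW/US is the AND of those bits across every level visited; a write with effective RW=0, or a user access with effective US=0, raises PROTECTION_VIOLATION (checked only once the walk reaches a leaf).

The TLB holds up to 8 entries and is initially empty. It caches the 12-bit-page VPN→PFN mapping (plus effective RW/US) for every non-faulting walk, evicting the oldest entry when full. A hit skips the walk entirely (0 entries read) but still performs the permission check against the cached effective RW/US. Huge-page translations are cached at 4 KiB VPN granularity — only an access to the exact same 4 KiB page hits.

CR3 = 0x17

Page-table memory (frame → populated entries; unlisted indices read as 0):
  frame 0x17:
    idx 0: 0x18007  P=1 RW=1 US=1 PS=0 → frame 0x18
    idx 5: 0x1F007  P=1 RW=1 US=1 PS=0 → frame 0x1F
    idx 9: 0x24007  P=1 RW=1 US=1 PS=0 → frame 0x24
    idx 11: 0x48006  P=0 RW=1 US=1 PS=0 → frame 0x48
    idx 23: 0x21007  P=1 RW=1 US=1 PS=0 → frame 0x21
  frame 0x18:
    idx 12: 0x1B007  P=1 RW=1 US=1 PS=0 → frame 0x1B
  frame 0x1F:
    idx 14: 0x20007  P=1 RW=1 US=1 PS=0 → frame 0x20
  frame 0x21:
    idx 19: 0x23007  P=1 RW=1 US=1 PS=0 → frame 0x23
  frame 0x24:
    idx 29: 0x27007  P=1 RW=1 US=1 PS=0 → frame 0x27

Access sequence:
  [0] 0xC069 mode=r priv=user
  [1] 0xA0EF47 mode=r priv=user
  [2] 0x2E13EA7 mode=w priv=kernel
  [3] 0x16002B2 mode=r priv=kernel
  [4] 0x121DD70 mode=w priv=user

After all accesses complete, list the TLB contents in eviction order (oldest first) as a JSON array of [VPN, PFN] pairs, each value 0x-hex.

Trace:
#0 VA=0xC069 (r,user):
  lvl0: tbl 0x17, slot 0 ⇒ 0x18007 (P1/RW1/US1/PS0)
  lvl1: tbl 0x18, slot 12 ⇒ 0x1B007 (P1/RW1/US1/PS0)
  → PA=0x1B069  (2 entries read)
#1 VA=0xA0EF47 (r,user):
  lvl0: tbl 0x17, slot 5 ⇒ 0x1F007 (P1/RW1/US1/PS0)
  lvl1: tbl 0x1F, slot 14 ⇒ 0x20007 (P1/RW1/US1/PS0)
  → PA=0x20F47  (2 entries read)
#2 VA=0x2E13EA7 (w,kernel):
  lvl0: tbl 0x17, slot 23 ⇒ 0x21007 (P1/RW1/US1/PS0)
  lvl1: tbl 0x21, slot 19 ⇒ 0x23007 (P1/RW1/US1/PS0)
  → PA=0x23EA7  (2 entries read)
#3 VA=0x16002B2 (r,kernel):
  lvl0: tbl 0x17, slot 11 ⇒ 0x48006 (P0/RW1/US1/PS0)
  ✗ PAGE_NOT_PRESENT  [1 reads]
#4 VA=0x121DD70 (w,user):
  lvl0: tbl 0x17, slot 9 ⇒ 0x24007 (P1/RW1/US1/PS0)
  lvl1: tbl 0x24, slot 29 ⇒ 0x27007 (P1/RW1/US1/PS0)
  → PA=0x27D70  (2 entries read)

TLB: [["0xC", "0x1B"], ["0xA0E", "0x20"], ["0x2E13", "0x23"], ["0x121D", "0x27"]]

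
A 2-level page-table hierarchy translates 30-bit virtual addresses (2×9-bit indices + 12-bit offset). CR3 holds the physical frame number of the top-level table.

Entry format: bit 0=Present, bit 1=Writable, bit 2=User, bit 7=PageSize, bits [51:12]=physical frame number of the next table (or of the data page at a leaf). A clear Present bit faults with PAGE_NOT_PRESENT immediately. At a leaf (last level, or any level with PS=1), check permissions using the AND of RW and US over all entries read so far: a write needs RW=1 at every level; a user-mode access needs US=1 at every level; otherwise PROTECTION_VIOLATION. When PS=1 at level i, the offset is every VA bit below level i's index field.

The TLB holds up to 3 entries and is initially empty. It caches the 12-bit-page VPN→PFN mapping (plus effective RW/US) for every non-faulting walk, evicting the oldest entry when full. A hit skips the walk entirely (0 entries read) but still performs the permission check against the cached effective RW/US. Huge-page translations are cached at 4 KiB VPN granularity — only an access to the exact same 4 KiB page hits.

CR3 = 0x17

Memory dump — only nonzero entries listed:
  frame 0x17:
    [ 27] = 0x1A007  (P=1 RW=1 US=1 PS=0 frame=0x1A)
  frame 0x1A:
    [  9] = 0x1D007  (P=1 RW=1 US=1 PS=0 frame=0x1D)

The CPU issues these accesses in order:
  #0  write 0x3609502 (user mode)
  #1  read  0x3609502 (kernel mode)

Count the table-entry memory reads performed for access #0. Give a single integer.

Per-access translation:
#0 VA=0x3609502 (w,user):
  L0 @0x17[27] → 0x1A007  P=1,RW=1,US=1,PS=0
  L1 @0x1A[9] → 0x1D007  P=1,RW=1,US=1,PS=0
  ✓ 0x1D502  — 2 lookups
#1 VA=0x3609502 (r,kernel):
  TLB hit vpn=0x3609 → PA=0x1D502

Entries read for #0: 2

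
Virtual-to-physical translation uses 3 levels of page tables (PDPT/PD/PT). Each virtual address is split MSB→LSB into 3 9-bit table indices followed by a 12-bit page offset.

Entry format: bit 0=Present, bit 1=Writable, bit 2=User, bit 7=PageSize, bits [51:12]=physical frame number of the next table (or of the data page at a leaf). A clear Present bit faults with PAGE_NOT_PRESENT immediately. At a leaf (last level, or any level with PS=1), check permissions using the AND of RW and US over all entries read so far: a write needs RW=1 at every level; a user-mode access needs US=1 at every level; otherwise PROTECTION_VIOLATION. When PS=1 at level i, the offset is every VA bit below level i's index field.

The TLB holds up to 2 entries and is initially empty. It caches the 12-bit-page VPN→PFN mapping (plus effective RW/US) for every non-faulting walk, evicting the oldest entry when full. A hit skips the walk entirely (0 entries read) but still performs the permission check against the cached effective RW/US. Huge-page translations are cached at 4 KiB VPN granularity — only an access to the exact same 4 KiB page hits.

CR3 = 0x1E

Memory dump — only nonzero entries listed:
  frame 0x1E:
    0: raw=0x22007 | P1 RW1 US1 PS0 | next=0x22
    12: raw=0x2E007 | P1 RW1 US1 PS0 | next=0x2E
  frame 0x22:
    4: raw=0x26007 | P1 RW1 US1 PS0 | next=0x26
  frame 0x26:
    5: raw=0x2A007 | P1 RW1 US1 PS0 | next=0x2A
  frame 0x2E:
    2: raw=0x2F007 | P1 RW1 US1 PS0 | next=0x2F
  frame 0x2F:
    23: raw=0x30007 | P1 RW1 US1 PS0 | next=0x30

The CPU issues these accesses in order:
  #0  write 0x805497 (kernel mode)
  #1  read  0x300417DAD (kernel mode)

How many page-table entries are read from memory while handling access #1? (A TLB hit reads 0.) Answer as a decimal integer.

Walk each access:
#0 VA=0x805497 (w,kernel):
  L0: frame=0x1E idx=0 entry=0x22007 [P=1 RW=1 US=1 PS=0]
  L1: frame=0x22 idx=4 entry=0x26007 [P=1 RW=1 US=1 PS=0]
  L2: frame=0x26 idx=5 entry=0x2A007 [P=1 RW=1 US=1 PS=0]
  → PA=0x2A497  (3 entries read)
#1 VA=0x300417DAD (r,kernel):
  L0: frame=0x1E idx=12 entry=0x2E007 [P=1 RW=1 US=1 PS=0]
  L1: frame=0x2E idx=2 entry=0x2F007 [P=1 RW=1 US=1 PS=0]
  L2: frame=0x2F idx=23 entry=0x30007 [P=1 RW=1 US=1 PS=0]
  → PA=0x30DAD  (3 entries read)

Entries read for #1: 3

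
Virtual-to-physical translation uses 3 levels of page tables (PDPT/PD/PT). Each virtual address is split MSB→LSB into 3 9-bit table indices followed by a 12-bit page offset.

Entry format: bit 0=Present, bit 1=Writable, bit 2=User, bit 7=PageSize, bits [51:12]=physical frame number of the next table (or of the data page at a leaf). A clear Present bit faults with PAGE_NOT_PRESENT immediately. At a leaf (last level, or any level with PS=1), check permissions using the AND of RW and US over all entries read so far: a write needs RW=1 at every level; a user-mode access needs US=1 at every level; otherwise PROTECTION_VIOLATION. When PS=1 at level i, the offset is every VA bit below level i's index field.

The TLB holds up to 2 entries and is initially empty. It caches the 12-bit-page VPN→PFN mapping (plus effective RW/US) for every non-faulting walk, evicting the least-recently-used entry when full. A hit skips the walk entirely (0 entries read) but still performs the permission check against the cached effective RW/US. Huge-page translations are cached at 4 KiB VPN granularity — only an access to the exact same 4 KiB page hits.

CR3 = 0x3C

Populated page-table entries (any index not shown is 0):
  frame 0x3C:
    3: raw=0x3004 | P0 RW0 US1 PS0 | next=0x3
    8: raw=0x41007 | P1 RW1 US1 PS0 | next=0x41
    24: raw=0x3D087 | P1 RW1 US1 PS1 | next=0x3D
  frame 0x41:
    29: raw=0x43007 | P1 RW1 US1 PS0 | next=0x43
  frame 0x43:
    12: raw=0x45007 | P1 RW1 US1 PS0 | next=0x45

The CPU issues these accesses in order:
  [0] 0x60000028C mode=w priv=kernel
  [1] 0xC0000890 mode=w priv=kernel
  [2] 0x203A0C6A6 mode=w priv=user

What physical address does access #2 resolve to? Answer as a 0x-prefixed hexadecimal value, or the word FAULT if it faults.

Per-access translation:
#0 VA=0x60000028C (w,kernel):
  L0 @0x3C[24] → 0x3D087  P=1,RW=1,US=1,PS=1
  → PA=0x3D28C (huge @L0)  (1 entries read)
#1 VA=0xC0000890 (w,kernel):
  L0 @0x3C[3] → 0x3004  P=0,RW=0,US=1,PS=0
  ⇒ fault: PAGE_NOT_PRESENT  — 1 lookups
#2 VA=0x203A0C6A6 (w,user):
  L0 @0x3C[8] → 0x41007  P=1,RW=1,US=1,PS=0
  L1 @0x41[29] → 0x43007  P=1,RW=1,US=1,PS=0
  L2 @0x43[12] → 0x45007  P=1,RW=1,US=1,PS=0
  → PA=0x456A6  (3 entries read)

Access #2 PA: 0x456A6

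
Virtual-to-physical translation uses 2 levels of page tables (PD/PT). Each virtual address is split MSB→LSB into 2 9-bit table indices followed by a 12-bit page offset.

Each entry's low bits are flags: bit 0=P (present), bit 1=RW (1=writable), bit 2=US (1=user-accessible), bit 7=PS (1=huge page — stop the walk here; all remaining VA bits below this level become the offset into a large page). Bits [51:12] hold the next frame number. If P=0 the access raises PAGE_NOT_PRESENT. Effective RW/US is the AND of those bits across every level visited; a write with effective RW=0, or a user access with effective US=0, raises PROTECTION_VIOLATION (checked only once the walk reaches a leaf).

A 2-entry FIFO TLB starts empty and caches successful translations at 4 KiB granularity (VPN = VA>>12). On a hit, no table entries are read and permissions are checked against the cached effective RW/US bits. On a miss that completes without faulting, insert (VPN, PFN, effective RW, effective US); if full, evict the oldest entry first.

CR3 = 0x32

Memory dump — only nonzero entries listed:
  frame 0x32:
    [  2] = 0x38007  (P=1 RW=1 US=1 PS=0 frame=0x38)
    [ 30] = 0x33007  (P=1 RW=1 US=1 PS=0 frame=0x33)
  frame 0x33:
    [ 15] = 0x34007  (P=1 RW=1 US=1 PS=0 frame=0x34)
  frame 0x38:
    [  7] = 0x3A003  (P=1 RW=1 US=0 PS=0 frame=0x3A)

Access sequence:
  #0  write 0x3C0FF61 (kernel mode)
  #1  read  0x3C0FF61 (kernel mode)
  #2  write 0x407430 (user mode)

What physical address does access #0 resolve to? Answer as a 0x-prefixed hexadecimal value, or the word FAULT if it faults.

Walk each access:
#0 VA=0x3C0FF61 (w,kernel):
  lvl0: tbl 0x32, slot 30 ⇒ 0x33007 (P1/RW1/US1/PS0)
  lvl1: tbl 0x33, slot 15 ⇒ 0x34007 (P1/RW1/US1/PS0)
  ⇒ phys 0x34F61  [2 reads]
#1 VA=0x3C0FF61 (r,kernel):
  TLB hit vpn=0x3C0F → PA=0x34F61
#2 VA=0x407430 (w,user):
  lvl0: tbl 0x32, slot 2 ⇒ 0x38007 (P1/RW1/US1/PS0)
  lvl1: tbl 0x38, slot 7 ⇒ 0x3A003 (P1/RW1/US0/PS0)
  ✗ PROTECTION_VIOLATION  [2 reads]

Access #0 PA: 0x34F61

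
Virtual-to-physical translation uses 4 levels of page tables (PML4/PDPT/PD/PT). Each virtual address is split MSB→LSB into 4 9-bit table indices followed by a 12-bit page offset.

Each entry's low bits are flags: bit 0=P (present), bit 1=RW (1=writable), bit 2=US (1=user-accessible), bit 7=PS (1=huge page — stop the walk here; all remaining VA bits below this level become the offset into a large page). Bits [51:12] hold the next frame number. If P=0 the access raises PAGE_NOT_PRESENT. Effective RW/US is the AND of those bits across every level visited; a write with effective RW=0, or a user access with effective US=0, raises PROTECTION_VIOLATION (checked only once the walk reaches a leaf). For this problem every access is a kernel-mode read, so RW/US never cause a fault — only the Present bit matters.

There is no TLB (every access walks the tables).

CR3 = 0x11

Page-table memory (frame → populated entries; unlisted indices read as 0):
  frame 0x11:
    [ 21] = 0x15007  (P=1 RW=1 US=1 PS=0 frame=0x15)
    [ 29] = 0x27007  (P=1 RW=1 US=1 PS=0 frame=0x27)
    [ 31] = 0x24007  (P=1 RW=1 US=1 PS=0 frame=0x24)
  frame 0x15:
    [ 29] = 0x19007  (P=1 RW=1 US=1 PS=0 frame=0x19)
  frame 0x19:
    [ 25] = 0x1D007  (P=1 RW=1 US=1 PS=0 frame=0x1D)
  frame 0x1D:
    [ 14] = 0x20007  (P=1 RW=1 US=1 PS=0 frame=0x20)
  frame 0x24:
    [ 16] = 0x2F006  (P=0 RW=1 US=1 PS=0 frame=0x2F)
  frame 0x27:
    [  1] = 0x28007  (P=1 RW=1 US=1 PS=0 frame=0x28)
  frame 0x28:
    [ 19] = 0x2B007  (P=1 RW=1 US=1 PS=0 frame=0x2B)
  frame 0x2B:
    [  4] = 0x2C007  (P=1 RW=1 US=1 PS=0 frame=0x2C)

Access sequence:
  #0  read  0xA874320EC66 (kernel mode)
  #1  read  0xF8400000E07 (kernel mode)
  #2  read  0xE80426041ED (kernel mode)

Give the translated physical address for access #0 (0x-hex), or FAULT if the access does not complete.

Walk each access:
#0 VA=0xA874320EC66 (r,kernel):
  lvl0: tbl 0x11, slot 21 ⇒ 0x15007 (P1/RW1/US1/PS0)
  lvl1: tbl 0x15, slot 29 ⇒ 0x19007 (P1/RW1/US1/PS0)
  lvl2: tbl 0x19, slot 25 ⇒ 0x1D007 (P1/RW1/US1/PS0)
  lvl3: tbl 0x1D, slot 14 ⇒ 0x20007 (P1/RW1/US1/PS0)
  ✓ 0x20C66  — 4 lookups
#1 VA=0xF8400000E07 (r,kernel):
  lvl0: tbl 0x11, slot 31 ⇒ 0x24007 (P1/RW1/US1/PS0)
  lvl1: tbl 0x24, slot 16 ⇒ 0x2F006 (P0/RW1/US1/PS0)
  ✗ PAGE_NOT_PRESENT  [2 reads]
#2 VA=0xE80426041ED (r,kernel):
  lvl0: tbl 0x11, slot 29 ⇒ 0x27007 (P1/RW1/US1/PS0)
  lvl1: tbl 0x27, slot 1 ⇒ 0x28007 (P1/RW1/US1/PS0)
  lvl2: tbl 0x28, slot 19 ⇒ 0x2B007 (P1/RW1/US1/PS0)
  lvl3: tbl 0x2B, slot 4 ⇒ 0x2C007 (P1/RW1/US1/PS0)
  ✓ 0x2C1ED  — 4 lookups

Access #0 PA: 0x20C66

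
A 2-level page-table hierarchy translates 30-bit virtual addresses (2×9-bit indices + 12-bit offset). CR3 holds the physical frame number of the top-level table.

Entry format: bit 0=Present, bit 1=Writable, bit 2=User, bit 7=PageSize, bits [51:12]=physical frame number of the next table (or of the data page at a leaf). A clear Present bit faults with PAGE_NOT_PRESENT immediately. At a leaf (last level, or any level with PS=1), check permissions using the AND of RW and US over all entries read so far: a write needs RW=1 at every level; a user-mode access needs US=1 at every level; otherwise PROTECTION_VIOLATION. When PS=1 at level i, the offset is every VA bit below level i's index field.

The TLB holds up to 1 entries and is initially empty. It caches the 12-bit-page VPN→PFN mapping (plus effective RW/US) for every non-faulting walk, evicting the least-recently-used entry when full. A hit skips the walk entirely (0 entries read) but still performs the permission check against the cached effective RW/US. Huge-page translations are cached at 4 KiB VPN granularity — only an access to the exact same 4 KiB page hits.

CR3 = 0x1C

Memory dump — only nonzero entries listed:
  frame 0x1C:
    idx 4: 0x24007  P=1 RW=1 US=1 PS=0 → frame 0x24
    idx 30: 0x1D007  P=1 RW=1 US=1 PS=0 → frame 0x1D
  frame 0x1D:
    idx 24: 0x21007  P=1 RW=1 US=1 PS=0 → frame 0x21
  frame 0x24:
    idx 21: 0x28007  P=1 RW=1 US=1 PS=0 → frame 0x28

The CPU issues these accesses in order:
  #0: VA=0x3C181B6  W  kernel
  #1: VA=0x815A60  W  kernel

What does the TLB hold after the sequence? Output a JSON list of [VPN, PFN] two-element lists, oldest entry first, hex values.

Trace:
#0 VA=0x3C181B6 (w,kernel):
  [0] read 0x1C idx=30: raw=0x1D007 flags P=1 W=1 U=1 S=0
  [1] read 0x1D idx=24: raw=0x21007 flags P=1 W=1 U=1 S=0
  → PA=0x211B6  (2 entries read)
#1 VA=0x815A60 (w,kernel):
  [0] read 0x1C idx=4: raw=0x24007 flags P=1 W=1 U=1 S=0
  [1] read 0x24 idx=21: raw=0x28007 flags P=1 W=1 U=1 S=0
  → PA=0x28A60  (2 entries read)

TLB: [["0x815", "0x28"]]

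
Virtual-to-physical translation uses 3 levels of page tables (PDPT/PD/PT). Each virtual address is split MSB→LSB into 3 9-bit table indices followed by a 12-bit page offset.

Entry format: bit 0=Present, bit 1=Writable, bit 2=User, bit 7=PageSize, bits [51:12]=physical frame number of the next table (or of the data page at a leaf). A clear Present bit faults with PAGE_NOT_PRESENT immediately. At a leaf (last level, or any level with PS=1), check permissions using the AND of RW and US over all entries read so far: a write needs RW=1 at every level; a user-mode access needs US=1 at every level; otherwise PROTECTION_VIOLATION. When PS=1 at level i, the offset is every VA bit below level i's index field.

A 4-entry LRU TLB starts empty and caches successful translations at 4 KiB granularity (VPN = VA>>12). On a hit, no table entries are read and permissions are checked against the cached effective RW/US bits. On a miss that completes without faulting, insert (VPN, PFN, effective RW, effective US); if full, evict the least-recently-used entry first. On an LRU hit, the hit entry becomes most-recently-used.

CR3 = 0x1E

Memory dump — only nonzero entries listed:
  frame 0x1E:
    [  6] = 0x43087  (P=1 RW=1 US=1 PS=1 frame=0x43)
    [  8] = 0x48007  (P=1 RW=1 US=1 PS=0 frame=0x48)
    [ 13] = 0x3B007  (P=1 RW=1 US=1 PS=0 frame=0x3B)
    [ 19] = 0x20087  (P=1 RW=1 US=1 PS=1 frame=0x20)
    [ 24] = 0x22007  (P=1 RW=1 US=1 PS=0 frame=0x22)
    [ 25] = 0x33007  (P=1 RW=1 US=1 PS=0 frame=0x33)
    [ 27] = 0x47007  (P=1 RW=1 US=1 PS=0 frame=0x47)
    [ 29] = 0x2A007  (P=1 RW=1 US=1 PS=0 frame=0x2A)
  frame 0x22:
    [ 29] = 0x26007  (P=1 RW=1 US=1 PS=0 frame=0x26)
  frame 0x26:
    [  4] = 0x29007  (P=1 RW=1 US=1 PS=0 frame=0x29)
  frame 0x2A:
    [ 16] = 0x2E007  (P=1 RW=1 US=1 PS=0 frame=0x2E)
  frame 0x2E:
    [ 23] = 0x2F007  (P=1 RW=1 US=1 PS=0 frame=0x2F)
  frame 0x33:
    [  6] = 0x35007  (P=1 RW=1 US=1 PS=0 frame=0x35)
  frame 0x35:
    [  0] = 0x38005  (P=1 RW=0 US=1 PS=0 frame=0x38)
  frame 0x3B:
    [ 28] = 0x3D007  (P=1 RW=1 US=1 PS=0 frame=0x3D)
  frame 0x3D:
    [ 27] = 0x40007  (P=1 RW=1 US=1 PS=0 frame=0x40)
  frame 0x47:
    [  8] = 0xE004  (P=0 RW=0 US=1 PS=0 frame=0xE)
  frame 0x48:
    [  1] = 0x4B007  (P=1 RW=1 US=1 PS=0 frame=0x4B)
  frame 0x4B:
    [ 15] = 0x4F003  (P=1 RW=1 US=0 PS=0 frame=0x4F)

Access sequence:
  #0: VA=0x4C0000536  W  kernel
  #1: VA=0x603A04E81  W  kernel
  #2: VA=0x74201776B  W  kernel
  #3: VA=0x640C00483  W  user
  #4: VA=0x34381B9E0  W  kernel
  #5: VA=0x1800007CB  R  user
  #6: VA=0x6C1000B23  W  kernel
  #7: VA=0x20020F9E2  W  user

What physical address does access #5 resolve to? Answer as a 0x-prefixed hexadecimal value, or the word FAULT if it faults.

Trace:
#0 VA=0x4C0000536 (w,kernel):
  [0] read 0x1E idx=19: raw=0x20087 flags P=1 W=1 U=1 S=1
  ⇒ phys 0x20536 (huge @L0)  [1 reads]
#1 VA=0x603A04E81 (w,kernel):
  [0] read 0x1E idx=24: raw=0x22007 flags P=1 W=1 U=1 S=0
  [1] read 0x22 idx=29: raw=0x26007 flags P=1 W=1 U=1 S=0
  [2] read 0x26 idx=4: raw=0x29007 flags P=1 W=1 U=1 S=0
  ⇒ phys 0x29E81  [3 reads]
#2 VA=0x74201776B (w,kernel):
  [0] read 0x1E idx=29: raw=0x2A007 flags P=1 W=1 U=1 S=0
  [1] read 0x2A idx=16: raw=0x2E007 flags P=1 W=1 U=1 S=0
  [2] read 0x2E idx=23: raw=0x2F007 flags P=1 W=1 U=1 S=0
  ⇒ phys 0x2F76B  [3 reads]
#3 VA=0x640C00483 (w,user):
  [0] read 0x1E idx=25: raw=0x33007 flags P=1 W=1 U=1 S=0
  [1] read 0x33 idx=6: raw=0x35007 flags P=1 W=1 U=1 S=0
  [2] read 0x35 idx=0: raw=0x38005 flags P=1 W=0 U=1 S=0
  → PROTECTION_VIOLATION  (3 entries read)
#4 VA=0x34381B9E0 (w,kernel):
  [0] read 0x1E idx=13: raw=0x3B007 flags P=1 W=1 U=1 S=0
  [1] read 0x3B idx=28: raw=0x3D007 flags P=1 W=1 U=1 S=0
  [2] read 0x3D idx=27: raw=0x40007 flags P=1 W=1 U=1 S=0
  ⇒ phys 0x409E0  [3 reads]
#5 VA=0x1800007CB (r,user):
  [0] read 0x1E idx=6: raw=0x43087 flags P=1 W=1 U=1 S=1
  ⇒ phys 0x437CB (huge @L0)  [1 reads]
#6 VA=0x6C1000B23 (w,kernel):
  [0] read 0x1E idx=27: raw=0x47007 flags P=1 W=1 U=1 S=0
  [1] read 0x47 idx=8: raw=0xE004 flags P=0 W=0 U=1 S=0
  → PAGE_NOT_PRESENT  (2 entries read)
#7 VA=0x20020F9E2 (w,user):
  [0] read 0x1E idx=8: raw=0x48007 flags P=1 W=1 U=1 S=0
  [1] read 0x48 idx=1: raw=0x4B007 flags P=1 W=1 U=1 S=0
  [2] read 0x4B idx=15: raw=0x4F003 flags P=1 W=1 U=0 S=0
  → PROTECTION_VIOLATION  (3 entries read)

Access #5 PA: 0x437CB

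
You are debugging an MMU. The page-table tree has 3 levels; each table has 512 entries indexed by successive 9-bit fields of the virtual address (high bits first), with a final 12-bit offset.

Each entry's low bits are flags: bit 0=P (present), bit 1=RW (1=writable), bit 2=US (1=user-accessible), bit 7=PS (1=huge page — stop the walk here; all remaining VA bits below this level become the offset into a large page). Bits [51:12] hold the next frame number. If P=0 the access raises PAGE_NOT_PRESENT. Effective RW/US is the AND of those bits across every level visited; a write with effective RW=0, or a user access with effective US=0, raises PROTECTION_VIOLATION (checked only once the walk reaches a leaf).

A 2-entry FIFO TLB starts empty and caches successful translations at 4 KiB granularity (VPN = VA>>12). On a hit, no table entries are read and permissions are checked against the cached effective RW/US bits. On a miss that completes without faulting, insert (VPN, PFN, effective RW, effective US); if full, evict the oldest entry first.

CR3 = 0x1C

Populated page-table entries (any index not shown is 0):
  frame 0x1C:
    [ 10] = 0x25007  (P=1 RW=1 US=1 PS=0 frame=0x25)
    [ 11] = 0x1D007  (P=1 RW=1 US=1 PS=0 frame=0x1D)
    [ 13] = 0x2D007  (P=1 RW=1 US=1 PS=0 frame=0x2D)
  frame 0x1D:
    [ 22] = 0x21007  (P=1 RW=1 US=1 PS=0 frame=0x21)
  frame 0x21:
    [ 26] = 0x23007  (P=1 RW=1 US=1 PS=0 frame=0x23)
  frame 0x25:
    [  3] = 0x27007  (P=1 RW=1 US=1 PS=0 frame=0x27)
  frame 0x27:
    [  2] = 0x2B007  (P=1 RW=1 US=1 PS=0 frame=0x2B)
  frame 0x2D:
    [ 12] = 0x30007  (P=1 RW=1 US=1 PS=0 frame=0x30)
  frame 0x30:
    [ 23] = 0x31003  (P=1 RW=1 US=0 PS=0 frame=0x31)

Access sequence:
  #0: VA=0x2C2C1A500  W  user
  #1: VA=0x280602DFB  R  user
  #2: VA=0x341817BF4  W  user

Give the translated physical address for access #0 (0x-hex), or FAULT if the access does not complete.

Per-access translation:
#0 VA=0x2C2C1A500 (w,user):
  lvl0: tbl 0x1C, slot 11 ⇒ 0x1D007 (P1/RW1/US1/PS0)
  lvl1: tbl 0x1D, slot 22 ⇒ 0x21007 (P1/RW1/US1/PS0)
  lvl2: tbl 0x21, slot 26 ⇒ 0x23007 (P1/RW1/US1/PS0)
  ✓ 0x23500  — 3 lookups
#1 VA=0x280602DFB (r,user):
  lvl0: tbl 0x1C, slot 10 ⇒ 0x25007 (P1/RW1/US1/PS0)
  lvl1: tbl 0x25, slot 3 ⇒ 0x27007 (P1/RW1/US1/PS0)
  lvl2: tbl 0x27, slot 2 ⇒ 0x2B007 (P1/RW1/US1/PS0)
  ✓ 0x2BDFB  — 3 lookups
#2 VA=0x341817BF4 (w,user):
  lvl0: tbl 0x1C, slot 13 ⇒ 0x2D007 (P1/RW1/US1/PS0)
  lvl1: tbl 0x2D, slot 12 ⇒ 0x30007 (P1/RW1/US1/PS0)
  lvl2: tbl 0x30, slot 23 ⇒ 0x31003 (P1/RW1/US0/PS0)
  → PROTECTION_VIOLATION  (3 entries read)

Access #0 PA: 0x23500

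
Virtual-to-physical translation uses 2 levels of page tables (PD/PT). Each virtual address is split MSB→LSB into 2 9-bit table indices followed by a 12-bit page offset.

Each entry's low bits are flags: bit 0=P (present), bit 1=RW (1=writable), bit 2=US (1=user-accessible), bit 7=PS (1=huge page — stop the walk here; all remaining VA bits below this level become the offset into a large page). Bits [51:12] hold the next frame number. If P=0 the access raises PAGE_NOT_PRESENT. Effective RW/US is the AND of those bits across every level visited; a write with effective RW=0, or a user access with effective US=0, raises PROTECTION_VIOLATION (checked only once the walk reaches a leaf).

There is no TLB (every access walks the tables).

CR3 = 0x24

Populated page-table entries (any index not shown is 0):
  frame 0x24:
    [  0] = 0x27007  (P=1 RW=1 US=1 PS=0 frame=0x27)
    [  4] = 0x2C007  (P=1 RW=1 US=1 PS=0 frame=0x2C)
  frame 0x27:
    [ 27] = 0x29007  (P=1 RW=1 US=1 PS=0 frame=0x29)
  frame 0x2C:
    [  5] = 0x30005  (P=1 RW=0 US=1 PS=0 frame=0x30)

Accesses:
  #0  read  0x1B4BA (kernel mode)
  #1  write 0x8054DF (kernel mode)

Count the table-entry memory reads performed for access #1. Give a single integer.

Per-access translation:
#0 VA=0x1B4BA (r,kernel):
  L0: frame=0x24 idx=0 entry=0x27007 [P=1 RW=1 US=1 PS=0]
  L1: frame=0x27 idx=27 entry=0x29007 [P=1 RW=1 US=1 PS=0]
  → PA=0x294BA  (2 entries read)
#1 VA=0x8054DF (w,kernel):
  L0: frame=0x24 idx=4 entry=0x2C007 [P=1 RW=1 US=1 PS=0]
  L1: frame=0x2C idx=5 entry=0x30005 [P=1 RW=0 US=1 PS=0]
  ✗ PROTECTION_VIOLATION  [2 reads]

Entries read for #1: 2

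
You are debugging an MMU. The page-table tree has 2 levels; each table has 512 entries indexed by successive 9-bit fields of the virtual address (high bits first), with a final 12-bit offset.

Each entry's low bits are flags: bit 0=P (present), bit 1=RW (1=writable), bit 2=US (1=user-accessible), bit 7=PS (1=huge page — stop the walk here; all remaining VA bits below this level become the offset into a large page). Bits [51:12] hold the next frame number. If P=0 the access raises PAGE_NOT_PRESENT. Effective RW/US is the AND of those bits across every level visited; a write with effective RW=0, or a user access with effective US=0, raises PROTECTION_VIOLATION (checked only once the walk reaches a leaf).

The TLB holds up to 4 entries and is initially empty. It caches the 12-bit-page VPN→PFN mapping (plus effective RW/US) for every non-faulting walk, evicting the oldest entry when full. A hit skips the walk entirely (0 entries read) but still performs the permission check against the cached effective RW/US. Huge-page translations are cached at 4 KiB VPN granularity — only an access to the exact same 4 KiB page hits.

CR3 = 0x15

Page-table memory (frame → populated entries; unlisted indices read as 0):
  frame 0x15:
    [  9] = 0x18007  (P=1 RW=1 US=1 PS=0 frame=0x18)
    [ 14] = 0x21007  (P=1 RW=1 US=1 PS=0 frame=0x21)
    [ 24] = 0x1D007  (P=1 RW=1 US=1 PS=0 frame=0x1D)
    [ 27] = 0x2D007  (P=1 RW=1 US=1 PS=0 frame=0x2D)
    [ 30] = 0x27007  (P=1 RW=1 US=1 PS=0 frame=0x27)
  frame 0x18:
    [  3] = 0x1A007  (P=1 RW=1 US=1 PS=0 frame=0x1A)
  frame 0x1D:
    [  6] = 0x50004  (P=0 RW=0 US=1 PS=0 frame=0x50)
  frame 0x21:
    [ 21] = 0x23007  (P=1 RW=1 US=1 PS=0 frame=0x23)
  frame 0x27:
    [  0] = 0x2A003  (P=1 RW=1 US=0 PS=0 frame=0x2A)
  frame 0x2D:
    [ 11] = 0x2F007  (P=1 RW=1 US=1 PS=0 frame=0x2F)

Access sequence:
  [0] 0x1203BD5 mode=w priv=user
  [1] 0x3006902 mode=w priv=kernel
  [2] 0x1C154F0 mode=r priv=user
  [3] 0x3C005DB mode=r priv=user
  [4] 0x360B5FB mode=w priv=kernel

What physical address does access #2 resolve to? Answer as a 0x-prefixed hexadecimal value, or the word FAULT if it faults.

Trace:
#0 VA=0x1203BD5 (w,user):
  lvl0: tbl 0x15, slot 9 ⇒ 0x18007 (P1/RW1/US1/PS0)
  lvl1: tbl 0x18, slot 3 ⇒ 0x1A007 (P1/RW1/US1/PS0)
  ⇒ phys 0x1ABD5  [2 reads]
#1 VA=0x3006902 (w,kernel):
  lvl0: tbl 0x15, slot 24 ⇒ 0x1D007 (P1/RW1/US1/PS0)
  lvl1: tbl 0x1D, slot 6 ⇒ 0x50004 (P0/RW0/US1/PS0)
  ⇒ fault: PAGE_NOT_PRESENT  — 2 lookups
#2 VA=0x1C154F0 (r,user):
  lvl0: tbl 0x15, slot 14 ⇒ 0x21007 (P1/RW1/US1/PS0)
  lvl1: tbl 0x21, slot 21 ⇒ 0x23007 (P1/RW1/US1/PS0)
  ⇒ phys 0x234F0  [2 reads]
#3 VA=0x3C005DB (r,user):
  lvl0: tbl 0x15, slot 30 ⇒ 0x27007 (P1/RW1/US1/PS0)
  lvl1: tbl 0x27, slot 0 ⇒ 0x2A003 (P1/RW1/US0/PS0)
  ⇒ fault: PROTECTION_VIOLATION  — 2 lookups
#4 VA=0x360B5FB (w,kernel):
  lvl0: tbl 0x15, slot 27 ⇒ 0x2D007 (P1/RW1/US1/PS0)
  lvl1: tbl 0x2D, slot 11 ⇒ 0x2F007 (P1/RW1/US1/PS0)
  ⇒ phys 0x2F5FB  [2 reads]

Access #2 PA: 0x234F0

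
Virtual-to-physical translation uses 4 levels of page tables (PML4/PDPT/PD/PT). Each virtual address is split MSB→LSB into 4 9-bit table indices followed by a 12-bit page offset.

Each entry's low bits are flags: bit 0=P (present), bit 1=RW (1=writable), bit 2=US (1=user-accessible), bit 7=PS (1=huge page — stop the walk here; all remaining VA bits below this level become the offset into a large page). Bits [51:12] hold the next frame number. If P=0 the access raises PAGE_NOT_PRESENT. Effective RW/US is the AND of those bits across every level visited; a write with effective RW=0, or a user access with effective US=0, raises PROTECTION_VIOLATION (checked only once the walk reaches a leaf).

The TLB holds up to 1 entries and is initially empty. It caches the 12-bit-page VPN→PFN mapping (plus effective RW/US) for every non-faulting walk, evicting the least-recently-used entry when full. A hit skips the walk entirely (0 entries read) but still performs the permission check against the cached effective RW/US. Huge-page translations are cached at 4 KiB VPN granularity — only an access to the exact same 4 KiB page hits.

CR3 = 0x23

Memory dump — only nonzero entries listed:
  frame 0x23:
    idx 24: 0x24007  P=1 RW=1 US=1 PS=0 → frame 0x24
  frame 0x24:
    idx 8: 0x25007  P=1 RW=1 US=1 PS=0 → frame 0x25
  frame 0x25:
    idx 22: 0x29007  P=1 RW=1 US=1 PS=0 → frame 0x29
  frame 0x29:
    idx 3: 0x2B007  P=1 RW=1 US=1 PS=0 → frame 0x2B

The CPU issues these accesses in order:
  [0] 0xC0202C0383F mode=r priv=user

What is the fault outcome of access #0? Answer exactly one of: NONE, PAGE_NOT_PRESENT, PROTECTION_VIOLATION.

Trace:
#0 VA=0xC0202C0383F (r,user):
  [0] read 0x23 idx=24: raw=0x24007 flags P=1 W=1 U=1 S=0
  [1] read 0x24 idx=8: raw=0x25007 flags P=1 W=1 U=1 S=0
  [2] read 0x25 idx=22: raw=0x29007 flags P=1 W=1 U=1 S=0
  [3] read 0x29 idx=3: raw=0x2B007 flags P=1 W=1 U=1 S=0
  ⇒ phys 0x2B83F  [4 reads]

Access #0 fault: NONE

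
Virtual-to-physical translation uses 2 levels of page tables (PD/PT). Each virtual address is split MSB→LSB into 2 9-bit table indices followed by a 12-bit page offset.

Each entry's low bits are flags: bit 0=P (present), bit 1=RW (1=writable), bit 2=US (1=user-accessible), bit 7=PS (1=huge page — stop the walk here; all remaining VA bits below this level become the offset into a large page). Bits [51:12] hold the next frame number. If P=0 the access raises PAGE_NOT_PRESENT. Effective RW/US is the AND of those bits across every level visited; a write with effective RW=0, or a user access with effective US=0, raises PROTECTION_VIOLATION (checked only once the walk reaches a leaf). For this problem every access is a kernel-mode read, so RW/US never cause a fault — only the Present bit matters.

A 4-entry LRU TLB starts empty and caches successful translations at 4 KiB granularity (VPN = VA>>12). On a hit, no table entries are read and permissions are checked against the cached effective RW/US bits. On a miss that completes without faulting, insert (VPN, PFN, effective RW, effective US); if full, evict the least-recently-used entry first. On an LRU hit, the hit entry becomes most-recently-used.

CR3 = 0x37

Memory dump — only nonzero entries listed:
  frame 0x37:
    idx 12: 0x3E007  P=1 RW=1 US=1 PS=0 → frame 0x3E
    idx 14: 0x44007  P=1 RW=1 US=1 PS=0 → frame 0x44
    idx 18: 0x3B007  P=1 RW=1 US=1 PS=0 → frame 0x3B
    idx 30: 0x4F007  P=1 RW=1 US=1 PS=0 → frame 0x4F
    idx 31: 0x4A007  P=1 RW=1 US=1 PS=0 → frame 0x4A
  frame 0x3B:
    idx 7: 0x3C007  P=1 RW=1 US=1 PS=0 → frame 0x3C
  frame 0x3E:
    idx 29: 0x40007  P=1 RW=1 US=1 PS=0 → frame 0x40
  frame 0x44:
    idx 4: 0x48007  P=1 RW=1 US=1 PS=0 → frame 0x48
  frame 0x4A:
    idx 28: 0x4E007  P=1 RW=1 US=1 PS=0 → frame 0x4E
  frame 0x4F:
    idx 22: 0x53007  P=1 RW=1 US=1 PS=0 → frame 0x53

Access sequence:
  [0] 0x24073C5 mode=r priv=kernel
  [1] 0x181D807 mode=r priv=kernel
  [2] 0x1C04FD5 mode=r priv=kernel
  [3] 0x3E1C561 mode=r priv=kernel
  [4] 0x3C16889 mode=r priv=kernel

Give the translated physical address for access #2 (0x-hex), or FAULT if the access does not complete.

Trace:
#0 VA=0x24073C5 (r,kernel):
  L0 @0x37[18] → 0x3B007  P=1,RW=1,US=1,PS=0
  L1 @0x3B[7] → 0x3C007  P=1,RW=1,US=1,PS=0
  → PA=0x3C3C5  (2 entries read)
#1 VA=0x181D807 (r,kernel):
  L0 @0x37[12] → 0x3E007  P=1,RW=1,US=1,PS=0
  L1 @0x3E[29] → 0x40007  P=1,RW=1,US=1,PS=0
  → PA=0x40807  (2 entries read)
#2 VA=0x1C04FD5 (r,kernel):
  L0 @0x37[14] → 0x44007  P=1,RW=1,US=1,PS=0
  L1 @0x44[4] → 0x48007  P=1,RW=1,US=1,PS=0
  → PA=0x48FD5  (2 entries read)
#3 VA=0x3E1C561 (r,kernel):
  L0 @0x37[31] → 0x4A007  P=1,RW=1,US=1,PS=0
  L1 @0x4A[28] → 0x4E007  P=1,RW=1,US=1,PS=0
  → PA=0x4E561  (2 entries read)
#4 VA=0x3C16889 (r,kernel):
  L0 @0x37[30] → 0x4F007  P=1,RW=1,US=1,PS=0
  L1 @0x4F[22] → 0x53007  P=1,RW=1,US=1,PS=0
  → PA=0x53889  (2 entries read)

Access #2 PA: 0x48FD5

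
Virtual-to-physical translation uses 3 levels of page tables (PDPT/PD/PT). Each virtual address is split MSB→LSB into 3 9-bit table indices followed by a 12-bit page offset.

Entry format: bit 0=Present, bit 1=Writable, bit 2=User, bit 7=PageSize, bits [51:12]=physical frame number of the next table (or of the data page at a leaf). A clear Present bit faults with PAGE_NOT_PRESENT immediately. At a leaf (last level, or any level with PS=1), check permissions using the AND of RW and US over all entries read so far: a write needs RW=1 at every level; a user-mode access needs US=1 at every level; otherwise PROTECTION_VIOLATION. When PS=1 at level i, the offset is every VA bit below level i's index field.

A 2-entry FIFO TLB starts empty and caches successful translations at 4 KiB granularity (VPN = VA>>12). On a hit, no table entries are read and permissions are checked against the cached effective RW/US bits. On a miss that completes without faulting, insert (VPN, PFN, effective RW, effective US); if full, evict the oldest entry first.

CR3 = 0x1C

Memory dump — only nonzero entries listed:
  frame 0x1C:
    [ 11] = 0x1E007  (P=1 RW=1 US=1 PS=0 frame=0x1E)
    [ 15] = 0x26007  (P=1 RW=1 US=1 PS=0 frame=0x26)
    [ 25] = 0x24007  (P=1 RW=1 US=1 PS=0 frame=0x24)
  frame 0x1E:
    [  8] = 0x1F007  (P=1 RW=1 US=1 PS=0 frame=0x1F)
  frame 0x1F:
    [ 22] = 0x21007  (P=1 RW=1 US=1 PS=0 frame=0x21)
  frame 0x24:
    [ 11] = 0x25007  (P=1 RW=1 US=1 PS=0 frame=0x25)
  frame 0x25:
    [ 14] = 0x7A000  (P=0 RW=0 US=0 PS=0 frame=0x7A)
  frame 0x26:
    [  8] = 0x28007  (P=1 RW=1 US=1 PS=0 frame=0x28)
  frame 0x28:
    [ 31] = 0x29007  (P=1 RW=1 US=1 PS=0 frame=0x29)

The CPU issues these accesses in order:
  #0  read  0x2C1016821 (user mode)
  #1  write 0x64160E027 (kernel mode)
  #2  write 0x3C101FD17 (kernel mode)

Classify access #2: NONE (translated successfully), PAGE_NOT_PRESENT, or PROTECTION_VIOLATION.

Per-access translation:
#0 VA=0x2C1016821 (r,user):
  lvl0: tbl 0x1C, slot 11 ⇒ 0x1E007 (P1/RW1/US1/PS0)
  lvl1: tbl 0x1E, slot 8 ⇒ 0x1F007 (P1/RW1/US1/PS0)
  lvl2: tbl 0x1F, slot 22 ⇒ 0x21007 (P1/RW1/US1/PS0)
  ✓ 0x21821  — 3 lookups
#1 VA=0x64160E027 (w,kernel):
  lvl0: tbl 0x1C, slot 25 ⇒ 0x24007 (P1/RW1/US1/PS0)
  lvl1: tbl 0x24, slot 11 ⇒ 0x25007 (P1/RW1/US1/PS0)
  lvl2: tbl 0x25, slot 14 ⇒ 0x7A000 (P0/RW0/US0/PS0)
  → PAGE_NOT_PRESENT  (3 entries read)
#2 VA=0x3C101FD17 (w,kernel):
  lvl0: tbl 0x1C, slot 15 ⇒ 0x26007 (P1/RW1/US1/PS0)
  lvl1: tbl 0x26, slot 8 ⇒ 0x28007 (P1/RW1/US1/PS0)
  lvl2: tbl 0x28, slot 31 ⇒ 0x29007 (P1/RW1/US1/PS0)
  ✓ 0x29D17  — 3 lookups

Access #2 fault: NONE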